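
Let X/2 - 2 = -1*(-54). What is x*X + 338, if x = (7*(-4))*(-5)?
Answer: 16018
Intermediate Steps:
X = 112 (X = 4 + 2*(-1*(-54)) = 4 + 2*54 = 4 + 108 = 112)
x = 140 (x = -28*(-5) = 140)
x*X + 338 = 140*112 + 338 = 15680 + 338 = 16018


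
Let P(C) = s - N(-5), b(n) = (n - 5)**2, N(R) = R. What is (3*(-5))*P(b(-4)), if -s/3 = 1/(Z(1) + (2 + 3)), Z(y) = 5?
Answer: -141/2 ≈ -70.500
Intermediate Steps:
s = -3/10 (s = -3/(5 + (2 + 3)) = -3/(5 + 5) = -3/10 ≈ -0.30000)
b(n) = (-5 + n)**2
P(C) = 47/10 (P(C) = -3/10 - 1*(-5) = -3/10 + 5 = 47/10)
(3*(-5))*P(b(-4)) = (3*(-5))*(47/10) = -15*47/10 = -141/2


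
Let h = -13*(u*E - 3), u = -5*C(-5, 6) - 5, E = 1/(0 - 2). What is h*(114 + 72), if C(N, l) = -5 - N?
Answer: 1209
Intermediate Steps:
E = -½ (E = 1/(-2) = -½ ≈ -0.50000)
u = -5 (u = -5*(-5 - 1*(-5)) - 5 = -5*(-5 + 5) - 5 = -5*0 - 5 = 0 - 5 = -5)
h = 13/2 (h = -13*(-5*(-½) - 3) = -13*(5/2 - 3) = -13*(-½) = 13/2 ≈ 6.5000)
h*(114 + 72) = 13*(114 + 72)/2 = (13/2)*186 = 1209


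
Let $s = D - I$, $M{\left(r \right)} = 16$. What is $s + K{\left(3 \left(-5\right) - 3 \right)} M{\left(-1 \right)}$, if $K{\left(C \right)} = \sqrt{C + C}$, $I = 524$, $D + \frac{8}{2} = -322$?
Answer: $-850 + 96 i \approx -850.0 + 96.0 i$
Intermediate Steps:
$D = -326$ ($D = -4 - 322 = -326$)
$K{\left(C \right)} = \sqrt{2} \sqrt{C}$ ($K{\left(C \right)} = \sqrt{2 C} = \sqrt{2} \sqrt{C}$)
$s = -850$ ($s = -326 - 524 = -850$)
$s + K{\left(3 \left(-5\right) - 3 \right)} M{\left(-1 \right)} = -850 + \sqrt{2} \sqrt{3 \left(-5\right) - 3} \cdot 16 = -850 + \sqrt{2} \sqrt{-15 - 3} \cdot 16 = -850 + \sqrt{2} \sqrt{-18} \cdot 16 = -850 + \sqrt{2} \cdot 3 i \sqrt{2} \cdot 16 = -850 + 6 i 16 = -850 + 96 i$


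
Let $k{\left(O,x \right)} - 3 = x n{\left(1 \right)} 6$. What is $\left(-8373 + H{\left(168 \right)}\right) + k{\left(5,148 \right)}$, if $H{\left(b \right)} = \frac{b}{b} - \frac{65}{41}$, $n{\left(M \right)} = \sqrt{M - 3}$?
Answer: $- \frac{343194}{41} + 888 i \sqrt{2} \approx -8370.6 + 1255.8 i$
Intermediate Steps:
$n{\left(M \right)} = \sqrt{-3 + M}$
$k{\left(O,x \right)} = 3 + 6 i x \sqrt{2}$ ($k{\left(O,x \right)} = 3 + x \sqrt{-3 + 1} \cdot 6 = 3 + x \sqrt{-2} \cdot 6 = 3 + x i \sqrt{2} \cdot 6 = 3 + i x \sqrt{2} \cdot 6 = 3 + 6 i x \sqrt{2}$)
$H{\left(b \right)} = - \frac{24}{41}$ ($H{\left(b \right)} = 1 - \frac{65}{41} = - \frac{24}{41}$)
$\left(-8373 + H{\left(168 \right)}\right) + k{\left(5,148 \right)} = \left(-8373 - \frac{24}{41}\right) + \left(3 + 6 i 148 \sqrt{2}\right) = - \frac{343317}{41} + \left(3 + 888 i \sqrt{2}\right) = - \frac{343194}{41} + 888 i \sqrt{2}$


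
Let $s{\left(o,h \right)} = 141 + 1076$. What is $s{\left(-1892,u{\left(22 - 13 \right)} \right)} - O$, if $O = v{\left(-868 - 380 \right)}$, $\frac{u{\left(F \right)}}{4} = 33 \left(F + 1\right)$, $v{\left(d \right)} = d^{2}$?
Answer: $-1556287$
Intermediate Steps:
$u{\left(F \right)} = 132 + 132 F$ ($u{\left(F \right)} = 4 \cdot 33 \left(F + 1\right) = 4 \cdot 33 \left(1 + F\right) = 4 \left(33 + 33 F\right) = 132 + 132 F$)
$s{\left(o,h \right)} = 1217$
$O = 1557504$ ($O = \left(-868 - 380\right)^{2} = \left(-1248\right)^{2} = 1557504$)
$s{\left(-1892,u{\left(22 - 13 \right)} \right)} - O = 1217 - 1557504 = -1556287$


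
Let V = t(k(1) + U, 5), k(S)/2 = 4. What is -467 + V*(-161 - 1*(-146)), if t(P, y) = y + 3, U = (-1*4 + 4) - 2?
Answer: -587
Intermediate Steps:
k(S) = 8 (k(S) = 2*4 = 8)
U = -2 (U = (-4 + 4) - 2 = 0 - 2 = -2)
t(P, y) = 3 + y
V = 8 (V = 3 + 5 = 8)
-467 + V*(-161 - 1*(-146)) = -467 + 8*(-161 - 1*(-146)) = -467 + 8*(-161 + 146) = -467 + 8*(-15) = -467 - 120 = -587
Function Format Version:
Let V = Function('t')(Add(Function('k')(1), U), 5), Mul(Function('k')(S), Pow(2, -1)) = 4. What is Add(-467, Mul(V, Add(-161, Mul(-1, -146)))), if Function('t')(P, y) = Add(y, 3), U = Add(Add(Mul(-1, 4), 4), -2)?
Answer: -587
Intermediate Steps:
Function('k')(S) = 8 (Function('k')(S) = Mul(2, 4) = 8)
U = -2 (U = Add(Add(-4, 4), -2) = Add(0, -2) = -2)
Function('t')(P, y) = Add(3, y)
V = 8 (V = Add(3, 5) = 8)
Add(-467, Mul(V, Add(-161, Mul(-1, -146)))) = Add(-467, Mul(8, Add(-161, Mul(-1, -146)))) = Add(-467, Mul(8, Add(-161, 146))) = Add(-467, Mul(8, -15)) = Add(-467, -120) = -587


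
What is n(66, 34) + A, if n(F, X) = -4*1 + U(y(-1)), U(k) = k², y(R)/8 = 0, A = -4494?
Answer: -4498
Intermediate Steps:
y(R) = 0 (y(R) = 8*0 = 0)
n(F, X) = -4 (n(F, X) = -4*1 + 0² = -4 + 0 = -4)
n(66, 34) + A = -4 - 4494 = -4498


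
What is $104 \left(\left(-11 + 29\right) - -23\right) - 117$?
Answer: $4147$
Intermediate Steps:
$104 \left(\left(-11 + 29\right) - -23\right) - 117 = 104 \left(18 + 23\right) - 117 = 104 \cdot 41 - 117 = 4264 - 117 = 4147$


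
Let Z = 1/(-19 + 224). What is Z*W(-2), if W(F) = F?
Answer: -2/205 ≈ -0.0097561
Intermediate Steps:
Z = 1/205 ≈ 0.0048781
Z*W(-2) = (1/205)*(-2) = -2/205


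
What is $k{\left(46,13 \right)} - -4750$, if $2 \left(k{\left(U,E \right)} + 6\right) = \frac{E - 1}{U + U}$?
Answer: $\frac{218227}{46} \approx 4744.1$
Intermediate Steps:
$k{\left(U,E \right)} = -6 + \frac{-1 + E}{4 U}$ ($k{\left(U,E \right)} = -6 + \frac{\left(E - 1\right) \frac{1}{U + U}}{2} = -6 + \frac{\left(-1 + E\right) \frac{1}{2 U}}{2} = -6 + \frac{\frac{1}{2} \frac{1}{U} \left(-1 + E\right)}{2} = -6 + \frac{-1 + E}{4 U}$)
$k{\left(46,13 \right)} - -4750 = \frac{-1 + 13 - 1104}{4 \cdot 46} - -4750 = \frac{1}{4} \cdot \frac{1}{46} \left(-1 + 13 - 1104\right) + 4750 = \frac{1}{4} \cdot \frac{1}{46} \left(-1092\right) + 4750 = - \frac{273}{46} + 4750 = \frac{218227}{46}$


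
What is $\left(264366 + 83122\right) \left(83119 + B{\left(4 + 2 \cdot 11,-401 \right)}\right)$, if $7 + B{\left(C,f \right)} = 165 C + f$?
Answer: $30231803488$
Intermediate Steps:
$B{\left(C,f \right)} = -7 + f + 165 C$ ($B{\left(C,f \right)} = -7 + \left(165 C + f\right) = -7 + \left(f + 165 C\right) = -7 + f + 165 C$)
$\left(264366 + 83122\right) \left(83119 + B{\left(4 + 2 \cdot 11,-401 \right)}\right) = \left(264366 + 83122\right) \left(83119 - \left(408 - 165 \left(4 + 2 \cdot 11\right)\right)\right) = 347488 \left(83119 - \left(408 - 165 \left(4 + 22\right)\right)\right) = 347488 \left(83119 - -3882\right) = 347488 \left(83119 + 3882\right) = 347488 \cdot 87001 = 30231803488$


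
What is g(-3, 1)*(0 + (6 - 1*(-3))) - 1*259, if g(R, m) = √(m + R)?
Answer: -259 + 9*I*√2 ≈ -259.0 + 12.728*I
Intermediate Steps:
g(R, m) = √(R + m)
g(-3, 1)*(0 + (6 - 1*(-3))) - 1*259 = √(-3 + 1)*(0 + (6 - 1*(-3))) - 1*259 = √(-2)*(0 + (6 + 3)) - 259 = (I*√2)*(0 + 9) - 259 = (I*√2)*9 - 259 = 9*I*√2 - 259 = -259 + 9*I*√2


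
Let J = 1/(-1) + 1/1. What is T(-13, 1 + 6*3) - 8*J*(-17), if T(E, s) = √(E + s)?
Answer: √6 ≈ 2.4495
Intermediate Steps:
J = 0 (J = 1*(-1) + 1*1 = -1 + 1 = 0)
T(-13, 1 + 6*3) - 8*J*(-17) = √(-13 + (1 + 6*3)) - 8*0*(-17) = √(-13 + (1 + 18)) - 0*(-17) = √(-13 + 19) - 1*0 = √6 + 0 = √6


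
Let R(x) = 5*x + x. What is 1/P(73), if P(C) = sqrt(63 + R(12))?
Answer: sqrt(15)/45 ≈ 0.086066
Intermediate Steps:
R(x) = 6*x
P(C) = 3*sqrt(15) (P(C) = sqrt(63 + 6*12) = sqrt(63 + 72) = sqrt(135) = 3*sqrt(15))
1/P(73) = 1/(3*sqrt(15)) = sqrt(15)/45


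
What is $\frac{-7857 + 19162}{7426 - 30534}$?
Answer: $- \frac{11305}{23108} \approx -0.48922$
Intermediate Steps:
$\frac{-7857 + 19162}{7426 - 30534} = \frac{11305}{-23108} = 11305 \left(- \frac{1}{23108}\right) = - \frac{11305}{23108}$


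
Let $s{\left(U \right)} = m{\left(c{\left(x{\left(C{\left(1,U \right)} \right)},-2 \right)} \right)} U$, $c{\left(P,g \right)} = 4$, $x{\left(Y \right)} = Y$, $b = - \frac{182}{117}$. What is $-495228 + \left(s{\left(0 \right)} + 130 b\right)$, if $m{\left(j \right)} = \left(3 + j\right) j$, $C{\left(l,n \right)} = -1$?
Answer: $- \frac{4458872}{9} \approx -4.9543 \cdot 10^{5}$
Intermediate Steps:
$b = - \frac{14}{9}$ ($b = \left(-182\right) \frac{1}{117} = - \frac{14}{9} \approx -1.5556$)
$m{\left(j \right)} = j \left(3 + j\right)$
$s{\left(U \right)} = 28 U$ ($s{\left(U \right)} = 4 \left(3 + 4\right) U = 4 \cdot 7 U = 28 U$)
$-495228 + \left(s{\left(0 \right)} + 130 b\right) = -495228 + \left(28 \cdot 0 + 130 \left(- \frac{14}{9}\right)\right) = -495228 + \left(0 - \frac{1820}{9}\right) = -495228 - \frac{1820}{9} = - \frac{4458872}{9}$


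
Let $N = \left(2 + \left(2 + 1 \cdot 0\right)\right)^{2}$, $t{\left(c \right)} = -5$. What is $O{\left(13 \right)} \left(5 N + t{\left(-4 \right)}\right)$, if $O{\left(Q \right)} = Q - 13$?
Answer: $0$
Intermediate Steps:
$O{\left(Q \right)} = -13 + Q$
$N = 16$ ($N = \left(2 + \left(2 + 0\right)\right)^{2} = \left(2 + 2\right)^{2} = 4^{2} = 16$)
$O{\left(13 \right)} \left(5 N + t{\left(-4 \right)}\right) = \left(-13 + 13\right) \left(5 \cdot 16 - 5\right) = 0 \left(80 - 5\right) = 0 \cdot 75 = 0$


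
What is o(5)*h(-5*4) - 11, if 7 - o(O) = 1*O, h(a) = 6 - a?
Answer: 41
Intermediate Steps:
o(O) = 7 - O
o(5)*h(-5*4) - 11 = (7 - 1*5)*(6 - (-5)*4) - 11 = (7 - 5)*(6 - 1*(-20)) - 11 = 2*(6 + 20) - 11 = 2*26 - 11 = 52 - 11 = 41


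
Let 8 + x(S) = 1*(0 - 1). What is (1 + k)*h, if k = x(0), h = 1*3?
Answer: -24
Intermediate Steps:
h = 3
x(S) = -9 (x(S) = -8 + 1*(0 - 1) = -8 + 1*(-1) = -8 - 1 = -9)
k = -9
(1 + k)*h = (1 - 9)*3 = -8*3 = -24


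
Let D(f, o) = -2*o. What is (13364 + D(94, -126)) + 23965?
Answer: 37581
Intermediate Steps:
(13364 + D(94, -126)) + 23965 = (13364 - 2*(-126)) + 23965 = (13364 + 252) + 23965 = 13616 + 23965 = 37581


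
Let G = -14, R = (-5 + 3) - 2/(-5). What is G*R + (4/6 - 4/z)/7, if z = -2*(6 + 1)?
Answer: 16564/735 ≈ 22.536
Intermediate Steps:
z = -14 (z = -2*7 = -14)
R = -8/5 (R = -2 - 2*(-⅕) = -2 + ⅖ = -8/5 ≈ -1.6000)
G*R + (4/6 - 4/z)/7 = -14*(-8/5) + (4/6 - 4/(-14))/7 = 112/5 + (4*(⅙) - 4*(-1/14))*(⅐) = 112/5 + (⅔ + 2/7)*(⅐) = 112/5 + (20/21)*(⅐) = 112/5 + 20/147 = 16564/735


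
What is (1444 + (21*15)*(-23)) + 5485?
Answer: -316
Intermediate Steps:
(1444 + (21*15)*(-23)) + 5485 = (1444 + 315*(-23)) + 5485 = (1444 - 7245) + 5485 = -5801 + 5485 = -316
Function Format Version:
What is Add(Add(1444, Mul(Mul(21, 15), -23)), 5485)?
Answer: -316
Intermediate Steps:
Add(Add(1444, Mul(Mul(21, 15), -23)), 5485) = Add(Add(1444, Mul(315, -23)), 5485) = Add(Add(1444, -7245), 5485) = Add(-5801, 5485) = -316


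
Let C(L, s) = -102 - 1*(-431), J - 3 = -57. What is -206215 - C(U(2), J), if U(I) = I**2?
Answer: -206544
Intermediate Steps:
J = -54 (J = 3 - 57 = -54)
C(L, s) = 329 (C(L, s) = -102 + 431 = 329)
-206215 - C(U(2), J) = -206215 - 1*329 = -206215 - 329 = -206544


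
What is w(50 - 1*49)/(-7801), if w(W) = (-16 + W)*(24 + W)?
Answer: 375/7801 ≈ 0.048071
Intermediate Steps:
w(50 - 1*49)/(-7801) = (-384 + (50 - 1*49)² + 8*(50 - 1*49))/(-7801) = (-384 + (50 - 49)² + 8*(50 - 49))*(-1/7801) = (-384 + 1² + 8*1)*(-1/7801) = (-384 + 1 + 8)*(-1/7801) = -375*(-1/7801) = 375/7801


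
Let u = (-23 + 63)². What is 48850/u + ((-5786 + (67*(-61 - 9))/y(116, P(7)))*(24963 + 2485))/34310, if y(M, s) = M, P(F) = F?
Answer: -21486047/4640 ≈ -4630.6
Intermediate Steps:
u = 1600 (u = 40² = 1600)
48850/u + ((-5786 + (67*(-61 - 9))/y(116, P(7)))*(24963 + 2485))/34310 = 48850/1600 + ((-5786 + (67*(-61 - 9))/116)*(24963 + 2485))/34310 = 48850*(1/1600) + ((-5786 + (67*(-70))*(1/116))*27448)*(1/34310) = 977/32 + ((-5786 - 4690*1/116)*27448)*(1/34310) = 977/32 + ((-5786 - 2345/58)*27448)*(1/34310) = 977/32 - 337933/58*27448*(1/34310) = 977/32 - 4637792492/29*1/34310 = 977/32 - 675866/145 = -21486047/4640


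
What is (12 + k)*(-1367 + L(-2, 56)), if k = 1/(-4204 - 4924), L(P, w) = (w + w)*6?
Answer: -76126825/9128 ≈ -8339.9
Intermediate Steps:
L(P, w) = 12*w (L(P, w) = (2*w)*6 = 12*w)
k = -1/9128 (k = 1/(-9128) = -1/9128 ≈ -0.00010955)
(12 + k)*(-1367 + L(-2, 56)) = (12 - 1/9128)*(-1367 + 12*56) = 109535*(-1367 + 672)/9128 = (109535/9128)*(-695) = -76126825/9128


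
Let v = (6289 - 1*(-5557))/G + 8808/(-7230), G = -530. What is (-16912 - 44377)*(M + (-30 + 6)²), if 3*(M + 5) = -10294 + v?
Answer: 33680193936668/191595 ≈ 1.7579e+8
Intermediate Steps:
v = -1505247/63865 (v = (6289 - 1*(-5557))/(-530) + 8808/(-7230) = (6289 + 5557)*(-1/530) + 8808*(-1/7230) = 11846*(-1/530) - 1468/1205 = -5923/265 - 1468/1205 = -1505247/63865 ≈ -23.569)
M = -659889532/191595 (M = -5 + (-10294 - 1505247/63865)/3 = -5 + (⅓)*(-658931557/63865) = -5 - 658931557/191595 = -659889532/191595 ≈ -3444.2)
(-16912 - 44377)*(M + (-30 + 6)²) = (-16912 - 44377)*(-659889532/191595 + (-30 + 6)²) = -61289*(-659889532/191595 + (-24)²) = -61289*(-659889532/191595 + 576) = -61289*(-549530812/191595) = 33680193936668/191595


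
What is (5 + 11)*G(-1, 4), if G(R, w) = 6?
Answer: 96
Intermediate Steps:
(5 + 11)*G(-1, 4) = (5 + 11)*6 = 16*6 = 96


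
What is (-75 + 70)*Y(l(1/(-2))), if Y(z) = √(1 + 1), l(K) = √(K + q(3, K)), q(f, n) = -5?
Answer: -5*√2 ≈ -7.0711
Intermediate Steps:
l(K) = √(-5 + K) (l(K) = √(K - 5) = √(-5 + K))
Y(z) = √2
(-75 + 70)*Y(l(1/(-2))) = (-75 + 70)*√2 = -5*√2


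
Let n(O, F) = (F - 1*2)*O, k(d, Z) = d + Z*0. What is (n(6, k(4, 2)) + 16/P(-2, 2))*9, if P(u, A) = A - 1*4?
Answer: 36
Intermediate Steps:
k(d, Z) = d (k(d, Z) = d + 0 = d)
P(u, A) = -4 + A (P(u, A) = A - 4 = -4 + A)
n(O, F) = O*(-2 + F) (n(O, F) = (F - 2)*O = (-2 + F)*O = O*(-2 + F))
(n(6, k(4, 2)) + 16/P(-2, 2))*9 = (6*(-2 + 4) + 16/(-4 + 2))*9 = (6*2 + 16/(-2))*9 = (12 + 16*(-½))*9 = (12 - 8)*9 = 4*9 = 36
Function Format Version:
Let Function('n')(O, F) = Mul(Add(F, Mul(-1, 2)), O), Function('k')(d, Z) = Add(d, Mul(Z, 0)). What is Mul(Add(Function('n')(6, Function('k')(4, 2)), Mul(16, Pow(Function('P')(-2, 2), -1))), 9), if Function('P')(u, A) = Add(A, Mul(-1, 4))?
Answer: 36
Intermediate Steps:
Function('k')(d, Z) = d (Function('k')(d, Z) = Add(d, 0) = d)
Function('P')(u, A) = Add(-4, A) (Function('P')(u, A) = Add(A, -4) = Add(-4, A))
Function('n')(O, F) = Mul(O, Add(-2, F)) (Function('n')(O, F) = Mul(Add(F, -2), O) = Mul(Add(-2, F), O) = Mul(O, Add(-2, F)))
Mul(Add(Function('n')(6, Function('k')(4, 2)), Mul(16, Pow(Function('P')(-2, 2), -1))), 9) = Mul(Add(Mul(6, Add(-2, 4)), Mul(16, Pow(Add(-4, 2), -1))), 9) = Mul(Add(Mul(6, 2), Mul(16, Pow(-2, -1))), 9) = Mul(Add(12, Mul(16, Rational(-1, 2))), 9) = Mul(Add(12, -8), 9) = Mul(4, 9) = 36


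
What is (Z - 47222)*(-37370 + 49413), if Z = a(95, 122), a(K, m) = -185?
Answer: -570922501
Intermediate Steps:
Z = -185
(Z - 47222)*(-37370 + 49413) = (-185 - 47222)*(-37370 + 49413) = -47407*12043 = -570922501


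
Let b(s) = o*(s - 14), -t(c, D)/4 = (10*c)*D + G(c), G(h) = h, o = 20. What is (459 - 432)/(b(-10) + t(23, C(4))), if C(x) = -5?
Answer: 27/4028 ≈ 0.0067031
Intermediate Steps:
t(c, D) = -4*c - 40*D*c (t(c, D) = -4*((10*c)*D + c) = -4*(10*D*c + c) = -4*(c + 10*D*c) = -4*c - 40*D*c)
b(s) = -280 + 20*s (b(s) = 20*(s - 14) = 20*(-14 + s) = -280 + 20*s)
(459 - 432)/(b(-10) + t(23, C(4))) = (459 - 432)/((-280 + 20*(-10)) + 4*23*(-1 - 10*(-5))) = 27/((-280 - 200) + 4*23*(-1 + 50)) = 27/(-480 + 4*23*49) = 27/(-480 + 4508) = 27/4028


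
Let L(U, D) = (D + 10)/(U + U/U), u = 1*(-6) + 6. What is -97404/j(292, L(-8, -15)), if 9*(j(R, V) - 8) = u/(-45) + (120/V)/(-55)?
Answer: -4017915/316 ≈ -12715.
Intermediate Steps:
u = 0 (u = -6 + 6 = 0)
L(U, D) = (10 + D)/(1 + U) (L(U, D) = (10 + D)/(U + 1) = (10 + D)/(1 + U))
j(R, V) = 8 - 8/(33*V) (j(R, V) = 8 + (0/(-45) + (120/V)/(-55))/9 = 8 + (0*(-1/45) + (120/V)*(-1/55))/9 = 8 + (0 - 24/(11*V))/9 = 8 + (-24/(11*V))/9 = 8 - 8/(33*V))
-97404/j(292, L(-8, -15)) = -97404/(8 - 8*(1 - 8)/(10 - 15)/33) = -97404/(8 - 8/(33*(-5/(-7)))) = -97404/(8 - 8/(33*((-⅐*(-5))))) = -97404/(8 - 8/(33*5/7)) = -97404/(8 - 8/33*7/5) = -97404/(8 - 56/165) = -97404/1264/165 = -97404*165/1264 = -4017915/316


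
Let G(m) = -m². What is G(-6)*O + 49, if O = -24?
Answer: 913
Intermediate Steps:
G(-6)*O + 49 = -1*(-6)²*(-24) + 49 = -1*36*(-24) + 49 = -36*(-24) + 49 = 864 + 49 = 913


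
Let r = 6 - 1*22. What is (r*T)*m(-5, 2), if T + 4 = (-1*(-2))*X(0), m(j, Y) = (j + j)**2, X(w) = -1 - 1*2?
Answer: 16000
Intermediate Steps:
X(w) = -3 (X(w) = -1 - 2 = -3)
m(j, Y) = 4*j**2 (m(j, Y) = (2*j)**2 = 4*j**2)
T = -10 (T = -4 - 1*(-2)*(-3) = -4 + 2*(-3) = -4 - 6 = -10)
r = -16 (r = 6 - 22 = -16)
(r*T)*m(-5, 2) = (-16*(-10))*(4*(-5)**2) = 160*(4*25) = 160*100 = 16000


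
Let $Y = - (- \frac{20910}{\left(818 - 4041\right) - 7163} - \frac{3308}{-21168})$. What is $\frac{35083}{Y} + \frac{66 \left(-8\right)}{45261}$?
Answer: $- \frac{1616201761518508}{99947135553} \approx -16171.0$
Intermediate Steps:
$Y = - \frac{6624719}{3053484}$ ($Y = - (- \frac{20910}{-3223 - 7163} - - \frac{827}{5292}) = - (- \frac{20910}{-10386} + \frac{827}{5292}) = - (\left(-20910\right) \left(- \frac{1}{10386}\right) + \frac{827}{5292}) = - (\frac{3485}{1731} + \frac{827}{5292}) = \left(-1\right) \frac{6624719}{3053484} = - \frac{6624719}{3053484} \approx -2.1696$)
$\frac{35083}{Y} + \frac{66 \left(-8\right)}{45261} = \frac{35083}{- \frac{6624719}{3053484}} + \frac{66 \left(-8\right)}{45261} = 35083 \left(- \frac{3053484}{6624719}\right) - \frac{176}{15087} = - \frac{107125379172}{6624719} - \frac{176}{15087} = - \frac{1616201761518508}{99947135553}$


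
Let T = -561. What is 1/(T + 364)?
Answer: -1/197 ≈ -0.0050761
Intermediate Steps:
1/(T + 364) = 1/(-561 + 364) = 1/(-197) = -1/197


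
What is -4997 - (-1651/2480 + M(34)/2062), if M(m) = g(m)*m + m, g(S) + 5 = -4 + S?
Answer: -12776123339/2556880 ≈ -4996.8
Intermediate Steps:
g(S) = -9 + S (g(S) = -5 + (-4 + S) = -9 + S)
M(m) = m + m*(-9 + m) (M(m) = (-9 + m)*m + m = m*(-9 + m) + m = m + m*(-9 + m))
-4997 - (-1651/2480 + M(34)/2062) = -4997 - (-1651/2480 + (34*(-8 + 34))/2062) = -4997 - (-1651*1/2480 + (34*26)*(1/2062)) = -4997 - (-1651/2480 + 884*(1/2062)) = -4997 - (-1651/2480 + 442/1031) = -4997 - 1*(-606021/2556880) = -4997 + 606021/2556880 = -12776123339/2556880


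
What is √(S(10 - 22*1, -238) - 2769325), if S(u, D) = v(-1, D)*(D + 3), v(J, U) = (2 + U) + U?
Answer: I*√2657935 ≈ 1630.3*I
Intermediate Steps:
v(J, U) = 2 + 2*U
S(u, D) = (2 + 2*D)*(3 + D) (S(u, D) = (2 + 2*D)*(D + 3) = (2 + 2*D)*(3 + D))
√(S(10 - 22*1, -238) - 2769325) = √(2*(1 - 238)*(3 - 238) - 2769325) = √(2*(-237)*(-235) - 2769325) = √(111390 - 2769325) = √(-2657935) = I*√2657935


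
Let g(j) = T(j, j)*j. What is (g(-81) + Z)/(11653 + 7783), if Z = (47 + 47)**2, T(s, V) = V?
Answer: 15397/19436 ≈ 0.79219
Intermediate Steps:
g(j) = j**2 (g(j) = j*j = j**2)
Z = 8836 (Z = 94**2 = 8836)
(g(-81) + Z)/(11653 + 7783) = ((-81)**2 + 8836)/(11653 + 7783) = (6561 + 8836)/19436 = 15397*(1/19436) = 15397/19436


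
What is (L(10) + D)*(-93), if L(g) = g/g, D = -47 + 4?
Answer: 3906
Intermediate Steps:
D = -43
L(g) = 1
(L(10) + D)*(-93) = (1 - 43)*(-93) = -42*(-93) = 3906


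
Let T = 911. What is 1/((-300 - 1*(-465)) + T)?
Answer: 1/1076 ≈ 0.00092937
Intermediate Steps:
1/((-300 - 1*(-465)) + T) = 1/((-300 - 1*(-465)) + 911) = 1/((-300 + 465) + 911) = 1/(165 + 911) = 1/1076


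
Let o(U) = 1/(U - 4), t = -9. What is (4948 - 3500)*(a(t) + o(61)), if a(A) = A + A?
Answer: -1484200/57 ≈ -26039.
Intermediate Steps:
o(U) = 1/(-4 + U)
a(A) = 2*A
(4948 - 3500)*(a(t) + o(61)) = (4948 - 3500)*(2*(-9) + 1/(-4 + 61)) = 1448*(-18 + 1/57) = 1448*(-1025/57) = -1484200/57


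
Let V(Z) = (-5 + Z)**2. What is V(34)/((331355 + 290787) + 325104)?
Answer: 841/947246 ≈ 0.00088784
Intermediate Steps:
V(34)/((331355 + 290787) + 325104) = (-5 + 34)**2/((331355 + 290787) + 325104) = 29**2/(622142 + 325104) = 841/947246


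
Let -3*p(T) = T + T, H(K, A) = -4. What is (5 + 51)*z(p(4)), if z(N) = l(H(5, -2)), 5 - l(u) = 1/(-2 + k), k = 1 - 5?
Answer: 868/3 ≈ 289.33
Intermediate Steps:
k = -4
p(T) = -2*T/3 (p(T) = -(T + T)/3 = -2*T/3)
l(u) = 31/6 (l(u) = 5 - 1/(-2 - 4) = 5 - 1/(-6) = 5 - 1*(-⅙) = 5 + ⅙ = 31/6)
z(N) = 31/6
(5 + 51)*z(p(4)) = (5 + 51)*(31/6) = 56*(31/6) = 868/3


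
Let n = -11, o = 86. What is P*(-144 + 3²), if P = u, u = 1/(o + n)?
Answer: -9/5 ≈ -1.8000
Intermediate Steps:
u = 1/75 (u = 1/(86 - 11) = 1/75 ≈ 0.013333)
P = 1/75 ≈ 0.013333
P*(-144 + 3²) = (-144 + 3²)/75 = (-144 + 9)/75 = (1/75)*(-135) = -9/5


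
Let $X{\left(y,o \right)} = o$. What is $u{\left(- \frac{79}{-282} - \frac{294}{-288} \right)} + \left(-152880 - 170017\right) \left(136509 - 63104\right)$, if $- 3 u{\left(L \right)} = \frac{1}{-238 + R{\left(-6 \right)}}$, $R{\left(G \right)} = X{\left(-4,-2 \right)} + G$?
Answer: $- \frac{17492263662329}{738} \approx -2.3702 \cdot 10^{10}$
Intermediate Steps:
$R{\left(G \right)} = -2 + G$
$u{\left(L \right)} = \frac{1}{738}$ ($u{\left(L \right)} = - \frac{1}{3 \left(-238 - 8\right)} = - \frac{1}{3 \left(-246\right)} = \left(- \frac{1}{3}\right) \left(- \frac{1}{246}\right) = \frac{1}{738}$)
$u{\left(- \frac{79}{-282} - \frac{294}{-288} \right)} + \left(-152880 - 170017\right) \left(136509 - 63104\right) = \frac{1}{738} + \left(-152880 - 170017\right) \left(136509 - 63104\right) = \frac{1}{738} - 23702254285 = - \frac{17492263662329}{738}$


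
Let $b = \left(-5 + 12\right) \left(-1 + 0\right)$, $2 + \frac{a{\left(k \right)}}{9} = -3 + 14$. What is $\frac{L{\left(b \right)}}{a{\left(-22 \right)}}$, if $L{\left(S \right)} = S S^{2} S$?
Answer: $\frac{2401}{81} \approx 29.642$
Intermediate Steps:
$a{\left(k \right)} = 81$ ($a{\left(k \right)} = -18 + 9 \left(-3 + 14\right) = -18 + 9 \cdot 11 = -18 + 99 = 81$)
$b = -7$ ($b = 7 \left(-1\right) = -7$)
$L{\left(S \right)} = S^{4}$ ($L{\left(S \right)} = S^{3} S = S^{4}$)
$\frac{L{\left(b \right)}}{a{\left(-22 \right)}} = \frac{\left(-7\right)^{4}}{81} = 2401 \cdot \frac{1}{81} = \frac{2401}{81}$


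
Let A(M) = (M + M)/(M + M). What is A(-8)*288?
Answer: 288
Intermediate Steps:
A(M) = 1 (A(M) = (2*M)/((2*M)) = (2*M)*(1/(2*M)) = 1)
A(-8)*288 = 1*288 = 288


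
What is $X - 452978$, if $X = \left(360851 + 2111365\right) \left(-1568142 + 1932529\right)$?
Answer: $900842918614$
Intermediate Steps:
$X = 900843371592$ ($X = 2472216 \cdot 364387 = 900843371592$)
$X - 452978 = 900843371592 - 452978 = 900842918614$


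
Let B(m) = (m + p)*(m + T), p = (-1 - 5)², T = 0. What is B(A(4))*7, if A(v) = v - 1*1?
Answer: 819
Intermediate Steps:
A(v) = -1 + v (A(v) = v - 1 = -1 + v)
p = 36 (p = (-6)² = 36)
B(m) = m*(36 + m) (B(m) = (m + 36)*(m + 0) = (36 + m)*m = m*(36 + m))
B(A(4))*7 = ((-1 + 4)*(36 + (-1 + 4)))*7 = (3*(36 + 3))*7 = (3*39)*7 = 117*7 = 819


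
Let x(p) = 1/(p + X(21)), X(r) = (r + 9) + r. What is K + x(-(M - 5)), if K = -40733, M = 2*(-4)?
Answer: -2606911/64 ≈ -40733.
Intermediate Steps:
M = -8
X(r) = 9 + 2*r (X(r) = (9 + r) + r = 9 + 2*r)
x(p) = 1/(51 + p) (x(p) = 1/(p + (9 + 2*21)) = 1/(p + (9 + 42)) = 1/(p + 51) = 1/(51 + p))
K + x(-(M - 5)) = -40733 + 1/(51 - (-8 - 5)) = -40733 + 1/(51 - 1*(-13)) = -40733 + 1/(51 + 13) = -40733 + 1/64 = -2606911/64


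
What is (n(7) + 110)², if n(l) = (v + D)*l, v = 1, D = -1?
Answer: 12100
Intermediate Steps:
n(l) = 0 (n(l) = (1 - 1)*l = 0*l = 0)
(n(7) + 110)² = (0 + 110)² = 110² = 12100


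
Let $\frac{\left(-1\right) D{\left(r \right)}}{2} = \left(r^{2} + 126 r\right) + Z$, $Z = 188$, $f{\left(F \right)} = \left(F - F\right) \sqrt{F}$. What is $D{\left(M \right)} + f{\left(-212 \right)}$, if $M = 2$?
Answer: $-888$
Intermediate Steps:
$f{\left(F \right)} = 0$ ($f{\left(F \right)} = 0 \sqrt{F} = 0$)
$D{\left(r \right)} = -376 - 252 r - 2 r^{2}$ ($D{\left(r \right)} = - 2 \left(\left(r^{2} + 126 r\right) + 188\right) = - 2 \left(188 + r^{2} + 126 r\right) = -376 - 252 r - 2 r^{2}$)
$D{\left(M \right)} + f{\left(-212 \right)} = \left(-376 - 504 - 2 \cdot 2^{2}\right) + 0 = \left(-376 - 504 - 8\right) + 0 = -888 + 0 = -888$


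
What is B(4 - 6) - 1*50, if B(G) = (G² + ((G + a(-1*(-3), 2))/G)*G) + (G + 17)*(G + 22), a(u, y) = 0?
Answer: 252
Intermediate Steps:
B(G) = G + G² + (17 + G)*(22 + G) (B(G) = (G² + ((G + 0)/G)*G) + (G + 17)*(G + 22) = (G² + (G/G)*G) + (17 + G)*(22 + G) = (G² + 1*G) + (17 + G)*(22 + G) = (G² + G) + (17 + G)*(22 + G) = (G + G²) + (17 + G)*(22 + G) = G + G² + (17 + G)*(22 + G))
B(4 - 6) - 1*50 = (374 + 2*(4 - 6)² + 40*(4 - 6)) - 1*50 = (374 + 2*(-2)² + 40*(-2)) - 50 = (374 + 2*4 - 80) - 50 = (374 + 8 - 80) - 50 = 302 - 50 = 252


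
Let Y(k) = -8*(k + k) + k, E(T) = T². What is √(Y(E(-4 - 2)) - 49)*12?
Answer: 12*I*√589 ≈ 291.23*I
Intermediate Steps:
Y(k) = -15*k (Y(k) = -16*k + k = -15*k)
√(Y(E(-4 - 2)) - 49)*12 = √(-15*(-4 - 2)² - 49)*12 = √(-15*(-6)² - 49)*12 = √(-15*36 - 49)*12 = √(-540 - 49)*12 = √(-589)*12 = (I*√589)*12 = 12*I*√589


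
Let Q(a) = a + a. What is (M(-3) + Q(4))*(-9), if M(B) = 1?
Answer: -81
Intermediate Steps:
Q(a) = 2*a
(M(-3) + Q(4))*(-9) = (1 + 2*4)*(-9) = (1 + 8)*(-9) = 9*(-9) = -81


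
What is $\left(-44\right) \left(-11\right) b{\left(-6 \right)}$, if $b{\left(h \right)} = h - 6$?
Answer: $-5808$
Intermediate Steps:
$b{\left(h \right)} = -6 + h$ ($b{\left(h \right)} = h - 6 = -6 + h$)
$\left(-44\right) \left(-11\right) b{\left(-6 \right)} = \left(-44\right) \left(-11\right) \left(-6 - 6\right) = 484 \left(-12\right) = -5808$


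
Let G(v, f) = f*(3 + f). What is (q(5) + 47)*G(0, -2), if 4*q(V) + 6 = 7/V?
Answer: -917/10 ≈ -91.700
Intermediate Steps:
q(V) = -3/2 + 7/(4*V) (q(V) = -3/2 + (7/V)/4 = -3/2 + 7/(4*V))
(q(5) + 47)*G(0, -2) = ((¼)*(7 - 6*5)/5 + 47)*(-2*(3 - 2)) = ((¼)*(⅕)*(7 - 30) + 47)*(-2*1) = ((¼)*(⅕)*(-23) + 47)*(-2) = (-23/20 + 47)*(-2) = (917/20)*(-2) = -917/10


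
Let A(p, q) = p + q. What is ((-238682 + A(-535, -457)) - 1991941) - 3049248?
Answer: -5280863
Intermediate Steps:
((-238682 + A(-535, -457)) - 1991941) - 3049248 = ((-238682 + (-535 - 457)) - 1991941) - 3049248 = ((-238682 - 992) - 1991941) - 3049248 = (-239674 - 1991941) - 3049248 = -2231615 - 3049248 = -5280863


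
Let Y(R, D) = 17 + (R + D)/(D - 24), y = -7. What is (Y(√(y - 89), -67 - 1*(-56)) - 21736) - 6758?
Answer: -996684/35 - 4*I*√6/35 ≈ -28477.0 - 0.27994*I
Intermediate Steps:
Y(R, D) = 17 + (D + R)/(-24 + D)
(Y(√(y - 89), -67 - 1*(-56)) - 21736) - 6758 = ((-408 + √(-7 - 89) + 18*(-67 - 1*(-56)))/(-24 + (-67 - 1*(-56))) - 21736) - 6758 = ((-408 + √(-96) + 18*(-67 + 56))/(-24 + (-67 + 56)) - 21736) - 6758 = ((-408 + 4*I*√6 + 18*(-11))/(-24 - 11) - 21736) - 6758 = ((-408 + 4*I*√6 - 198)/(-35) - 21736) - 6758 = (-(-606 + 4*I*√6)/35 - 21736) - 6758 = ((606/35 - 4*I*√6/35) - 21736) - 6758 = (-760154/35 - 4*I*√6/35) - 6758 = -996684/35 - 4*I*√6/35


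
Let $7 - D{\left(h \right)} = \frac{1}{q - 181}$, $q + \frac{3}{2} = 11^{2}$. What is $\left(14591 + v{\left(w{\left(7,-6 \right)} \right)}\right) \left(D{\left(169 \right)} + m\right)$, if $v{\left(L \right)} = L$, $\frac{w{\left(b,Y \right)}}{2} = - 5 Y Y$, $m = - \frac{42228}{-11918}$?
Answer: $\frac{110142802609}{732957} \approx 1.5027 \cdot 10^{5}$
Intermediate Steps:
$m = \frac{21114}{5959}$ ($m = \left(-42228\right) \left(- \frac{1}{11918}\right) = \frac{21114}{5959} \approx 3.5432$)
$w{\left(b,Y \right)} = - 10 Y^{2}$ ($w{\left(b,Y \right)} = 2 - 5 Y Y = 2 \left(- 5 Y^{2}\right) = - 10 Y^{2}$)
$q = \frac{239}{2}$ ($q = - \frac{3}{2} + 11^{2} = - \frac{3}{2} + 121 = \frac{239}{2} \approx 119.5$)
$D{\left(h \right)} = \frac{863}{123}$ ($D{\left(h \right)} = 7 - \frac{1}{\frac{239}{2} - 181} = 7 - \frac{1}{- \frac{123}{2}} = 7 - - \frac{2}{123} = 7 + \frac{2}{123} = \frac{863}{123}$)
$\left(14591 + v{\left(w{\left(7,-6 \right)} \right)}\right) \left(D{\left(169 \right)} + m\right) = \left(14591 - 10 \left(-6\right)^{2}\right) \left(\frac{863}{123} + \frac{21114}{5959}\right) = \left(14591 - 360\right) \frac{7739639}{732957} = 14231 \cdot \frac{7739639}{732957} = \frac{110142802609}{732957}$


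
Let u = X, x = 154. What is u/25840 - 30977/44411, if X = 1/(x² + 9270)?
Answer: -26403501156069/37854081796640 ≈ -0.69751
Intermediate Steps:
X = 1/32986 (X = 1/(154² + 9270) = 1/(23716 + 9270) = 1/32986 ≈ 3.0316e-5)
u = 1/32986 ≈ 3.0316e-5
u/25840 - 30977/44411 = (1/32986)/25840 - 30977/44411 = (1/32986)*(1/25840) - 30977*1/44411 = 1/852358240 - 30977/44411 = -26403501156069/37854081796640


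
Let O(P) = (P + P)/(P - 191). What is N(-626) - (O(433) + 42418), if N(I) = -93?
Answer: -5144264/121 ≈ -42515.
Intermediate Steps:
O(P) = 2*P/(-191 + P) (O(P) = (2*P)/(-191 + P) = 2*P/(-191 + P))
N(-626) - (O(433) + 42418) = -93 - (2*433/(-191 + 433) + 42418) = -93 - (2*433/242 + 42418) = -93 - (2*433*(1/242) + 42418) = -93 - (433/121 + 42418) = -93 - 1*5133011/121 = -93 - 5133011/121 = -5144264/121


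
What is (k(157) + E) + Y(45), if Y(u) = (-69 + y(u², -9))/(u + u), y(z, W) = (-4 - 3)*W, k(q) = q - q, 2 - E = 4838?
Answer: -72541/15 ≈ -4836.1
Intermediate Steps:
E = -4836 (E = 2 - 1*4838 = 2 - 4838 = -4836)
k(q) = 0
y(z, W) = -7*W
Y(u) = -3/u (Y(u) = (-69 - 7*(-9))/(u + u) = (-69 + 63)/((2*u)) = -3/u)
(k(157) + E) + Y(45) = (0 - 4836) - 3/45 = -4836 - 3*1/45 = -4836 - 1/15 = -72541/15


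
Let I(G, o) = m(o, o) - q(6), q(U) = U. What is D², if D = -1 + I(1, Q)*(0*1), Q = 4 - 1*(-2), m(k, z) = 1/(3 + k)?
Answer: 1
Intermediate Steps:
Q = 6 (Q = 4 + 2 = 6)
I(G, o) = -6 + 1/(3 + o) (I(G, o) = 1/(3 + o) - 1*6 = 1/(3 + o) - 6 = -6 + 1/(3 + o))
D = -1 (D = -1 + ((-17 - 6*6)/(3 + 6))*(0*1) = -1 + ((-17 - 36)/9)*0 = -1 + ((⅑)*(-53))*0 = -1 - 53/9*0 = -1 + 0 = -1)
D² = (-1)² = 1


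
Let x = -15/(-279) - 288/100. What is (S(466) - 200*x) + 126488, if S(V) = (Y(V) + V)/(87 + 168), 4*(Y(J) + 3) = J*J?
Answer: 1006053232/7905 ≈ 1.2727e+5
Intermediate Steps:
Y(J) = -3 + J²/4 (Y(J) = -3 + (J*J)/4 = -3 + J²/4)
x = -6571/2325 (x = -15*(-1/279) - 288*1/100 = 5/93 - 72/25 = -6571/2325 ≈ -2.8262)
S(V) = -1/85 + V/255 + V²/1020 (S(V) = ((-3 + V²/4) + V)/(87 + 168) = (-3 + V + V²/4)/255 = (-3 + V + V²/4)*(1/255) = -1/85 + V/255 + V²/1020)
(S(466) - 200*x) + 126488 = ((-1/85 + (1/255)*466 + (1/1020)*466²) - 200*(-6571/2325)) + 126488 = ((-1/85 + 466/255 + (1/1020)*217156) + 52568/93) + 126488 = ((-1/85 + 466/255 + 54289/255) + 52568/93) + 126488 = (54752/255 + 52568/93) + 126488 = 6165592/7905 + 126488 = 1006053232/7905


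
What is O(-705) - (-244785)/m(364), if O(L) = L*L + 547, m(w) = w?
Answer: 181360993/364 ≈ 4.9824e+5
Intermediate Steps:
O(L) = 547 + L² (O(L) = L² + 547 = 547 + L²)
O(-705) - (-244785)/m(364) = (547 + (-705)²) - (-244785)/364 = (547 + 497025) - (-244785)/364 = 497572 - 1*(-244785/364) = 497572 + 244785/364 = 181360993/364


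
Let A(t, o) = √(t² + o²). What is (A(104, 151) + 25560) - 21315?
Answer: 4245 + √33617 ≈ 4428.4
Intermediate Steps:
A(t, o) = √(o² + t²)
(A(104, 151) + 25560) - 21315 = (√(151² + 104²) + 25560) - 21315 = (√(22801 + 10816) + 25560) - 21315 = (√33617 + 25560) - 21315 = (25560 + √33617) - 21315 = 4245 + √33617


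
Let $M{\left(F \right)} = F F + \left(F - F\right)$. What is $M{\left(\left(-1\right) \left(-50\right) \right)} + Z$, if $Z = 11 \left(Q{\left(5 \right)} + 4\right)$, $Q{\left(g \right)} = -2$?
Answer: $2522$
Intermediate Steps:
$M{\left(F \right)} = F^{2}$ ($M{\left(F \right)} = F^{2} + 0 = F^{2}$)
$Z = 22$ ($Z = 11 \left(-2 + 4\right) = 11 \cdot 2 = 22$)
$M{\left(\left(-1\right) \left(-50\right) \right)} + Z = \left(\left(-1\right) \left(-50\right)\right)^{2} + 22 = 50^{2} + 22 = 2500 + 22 = 2522$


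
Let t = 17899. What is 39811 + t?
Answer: 57710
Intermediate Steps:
39811 + t = 39811 + 17899 = 57710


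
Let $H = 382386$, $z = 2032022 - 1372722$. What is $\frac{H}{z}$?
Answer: $\frac{191193}{329650} \approx 0.57999$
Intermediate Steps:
$z = 659300$ ($z = 2032022 - 1372722 = 659300$)
$\frac{H}{z} = \frac{382386}{659300} = 382386 \cdot \frac{1}{659300} = \frac{191193}{329650}$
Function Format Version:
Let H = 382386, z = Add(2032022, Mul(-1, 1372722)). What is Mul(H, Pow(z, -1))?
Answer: Rational(191193, 329650) ≈ 0.57999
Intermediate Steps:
z = 659300 (z = Add(2032022, -1372722) = 659300)
Mul(H, Pow(z, -1)) = Mul(382386, Pow(659300, -1)) = Mul(382386, Rational(1, 659300)) = Rational(191193, 329650)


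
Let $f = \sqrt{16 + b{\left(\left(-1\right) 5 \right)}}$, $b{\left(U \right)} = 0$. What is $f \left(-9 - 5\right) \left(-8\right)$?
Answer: $448$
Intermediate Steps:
$f = 4$ ($f = \sqrt{16 + 0} = \sqrt{16} = 4$)
$f \left(-9 - 5\right) \left(-8\right) = 4 \left(-9 - 5\right) \left(-8\right) = 4 \left(-14\right) \left(-8\right) = \left(-56\right) \left(-8\right) = 448$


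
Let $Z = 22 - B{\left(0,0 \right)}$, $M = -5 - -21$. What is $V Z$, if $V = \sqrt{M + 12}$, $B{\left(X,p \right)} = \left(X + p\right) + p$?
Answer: $44 \sqrt{7} \approx 116.41$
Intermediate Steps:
$B{\left(X,p \right)} = X + 2 p$
$M = 16$ ($M = -5 + 21 = 16$)
$Z = 22$ ($Z = 22 - \left(0 + 2 \cdot 0\right) = 22 - \left(0 + 0\right) = 22 - 0 = 22 + 0 = 22$)
$V = 2 \sqrt{7}$ ($V = \sqrt{16 + 12} = \sqrt{28} = 2 \sqrt{7} \approx 5.2915$)
$V Z = 2 \sqrt{7} \cdot 22 = 44 \sqrt{7}$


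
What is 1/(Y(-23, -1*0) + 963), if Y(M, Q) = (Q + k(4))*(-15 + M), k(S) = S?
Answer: 1/811 ≈ 0.0012330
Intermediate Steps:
Y(M, Q) = (-15 + M)*(4 + Q) (Y(M, Q) = (Q + 4)*(-15 + M) = (4 + Q)*(-15 + M) = (-15 + M)*(4 + Q))
1/(Y(-23, -1*0) + 963) = 1/((-60 - (-15)*0 + 4*(-23) - (-23)*0) + 963) = 1/((-60 - 15*0 - 92 - 23*0) + 963) = 1/((-60 + 0 - 92 + 0) + 963) = 1/(-152 + 963) = 1/811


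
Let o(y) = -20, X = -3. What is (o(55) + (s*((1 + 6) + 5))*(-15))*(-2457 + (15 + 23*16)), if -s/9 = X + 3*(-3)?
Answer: 40360040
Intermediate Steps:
s = 108 (s = -9*(-3 + 3*(-3)) = -9*(-3 - 9) = -9*(-12) = 108)
(o(55) + (s*((1 + 6) + 5))*(-15))*(-2457 + (15 + 23*16)) = (-20 + (108*((1 + 6) + 5))*(-15))*(-2457 + (15 + 23*16)) = (-20 + (108*(7 + 5))*(-15))*(-2457 + (15 + 368)) = (-20 + (108*12)*(-15))*(-2457 + 383) = (-20 + 1296*(-15))*(-2074) = (-20 - 19440)*(-2074) = -19460*(-2074) = 40360040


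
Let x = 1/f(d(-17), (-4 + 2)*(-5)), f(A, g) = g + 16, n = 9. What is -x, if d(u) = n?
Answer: -1/26 ≈ -0.038462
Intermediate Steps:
d(u) = 9
f(A, g) = 16 + g
x = 1/26 (x = 1/(16 + (-4 + 2)*(-5)) = 1/(16 - 2*(-5)) = 1/(16 + 10) = 1/26 ≈ 0.038462)
-x = -1*1/26 = -1/26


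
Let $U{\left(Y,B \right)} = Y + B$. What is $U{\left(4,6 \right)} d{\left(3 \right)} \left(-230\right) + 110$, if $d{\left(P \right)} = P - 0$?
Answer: $-6790$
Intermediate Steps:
$d{\left(P \right)} = P$ ($d{\left(P \right)} = P + 0 = P$)
$U{\left(Y,B \right)} = B + Y$
$U{\left(4,6 \right)} d{\left(3 \right)} \left(-230\right) + 110 = \left(6 + 4\right) 3 \left(-230\right) + 110 = 10 \cdot 3 \left(-230\right) + 110 = 30 \left(-230\right) + 110 = -6900 + 110 = -6790$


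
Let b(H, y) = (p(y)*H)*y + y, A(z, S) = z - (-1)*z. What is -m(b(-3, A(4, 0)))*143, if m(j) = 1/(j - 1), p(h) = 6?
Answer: 143/137 ≈ 1.0438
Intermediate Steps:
A(z, S) = 2*z (A(z, S) = z + z = 2*z)
b(H, y) = y + 6*H*y (b(H, y) = (6*H)*y + y = 6*H*y + y = y + 6*H*y)
m(j) = 1/(-1 + j)
-m(b(-3, A(4, 0)))*143 = -1/(-1 + (2*4)*(1 + 6*(-3)))*143 = -1/(-1 + 8*(1 - 18))*143 = -1/(-1 + 8*(-17))*143 = -1/(-1 - 136)*143 = -1/(-137)*143 = -1*(-1/137)*143 = (1/137)*143 = 143/137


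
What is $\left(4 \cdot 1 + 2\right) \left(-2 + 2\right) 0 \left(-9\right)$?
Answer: $0$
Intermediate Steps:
$\left(4 \cdot 1 + 2\right) \left(-2 + 2\right) 0 \left(-9\right) = \left(4 + 2\right) 0 \cdot 0 \left(-9\right) = 6 \cdot 0 \cdot 0 \left(-9\right) = 0 \cdot 0 \left(-9\right) = 0 \left(-9\right) = 0$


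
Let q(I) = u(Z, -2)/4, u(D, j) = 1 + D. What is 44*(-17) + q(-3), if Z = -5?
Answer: -749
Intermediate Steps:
q(I) = -1 (q(I) = (1 - 5)/4 = -4*¼ = -1)
44*(-17) + q(-3) = 44*(-17) - 1 = -748 - 1 = -749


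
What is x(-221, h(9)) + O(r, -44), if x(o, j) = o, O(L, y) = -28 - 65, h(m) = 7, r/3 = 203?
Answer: -314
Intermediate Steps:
r = 609 (r = 3*203 = 609)
O(L, y) = -93
x(-221, h(9)) + O(r, -44) = -221 - 93 = -314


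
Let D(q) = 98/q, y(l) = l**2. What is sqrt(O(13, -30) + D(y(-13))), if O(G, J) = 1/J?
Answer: sqrt(83130)/390 ≈ 0.73929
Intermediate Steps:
sqrt(O(13, -30) + D(y(-13))) = sqrt(1/(-30) + 98/((-13)**2)) = sqrt(-1/30 + 98/169) = sqrt(2771/5070) = sqrt(83130)/390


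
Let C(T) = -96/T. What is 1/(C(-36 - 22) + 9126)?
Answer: 29/264702 ≈ 0.00010956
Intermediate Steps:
1/(C(-36 - 22) + 9126) = 1/(-96/(-36 - 22) + 9126) = 1/(-96/(-58) + 9126) = 1/(-96*(-1/58) + 9126) = 1/(48/29 + 9126) = 1/(264702/29) = 29/264702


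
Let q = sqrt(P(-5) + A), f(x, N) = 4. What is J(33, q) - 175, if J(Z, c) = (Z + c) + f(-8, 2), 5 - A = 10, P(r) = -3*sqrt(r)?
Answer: -138 + sqrt(-5 - 3*I*sqrt(5)) ≈ -136.7 - 2.5852*I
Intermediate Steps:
A = -5 (A = 5 - 1*10 = 5 - 10 = -5)
q = sqrt(-5 - 3*I*sqrt(5)) (q = sqrt(-3*I*sqrt(5) - 5) = sqrt(-5 - 3*I*sqrt(5)) ≈ 1.2974 - 2.5852*I)
J(Z, c) = 4 + Z + c (J(Z, c) = (Z + c) + 4 = 4 + Z + c)
J(33, q) - 175 = (4 + 33 + sqrt(-5 - 3*I*sqrt(5))) - 175 = (37 + sqrt(-5 - 3*I*sqrt(5))) - 175 = -138 + sqrt(-5 - 3*I*sqrt(5))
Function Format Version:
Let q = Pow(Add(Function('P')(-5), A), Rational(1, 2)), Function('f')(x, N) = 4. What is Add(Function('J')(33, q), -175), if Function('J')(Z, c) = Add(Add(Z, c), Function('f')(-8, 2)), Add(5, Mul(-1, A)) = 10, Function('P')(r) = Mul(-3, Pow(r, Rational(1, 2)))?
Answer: Add(-138, Pow(Add(-5, Mul(-3, I, Pow(5, Rational(1, 2)))), Rational(1, 2))) ≈ Add(-136.70, Mul(-2.5852, I))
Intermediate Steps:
A = -5 (A = Add(5, Mul(-1, 10)) = Add(5, -10) = -5)
q = Pow(Add(-5, Mul(-3, I, Pow(5, Rational(1, 2)))), Rational(1, 2)) (q = Pow(Add(Mul(-3, Pow(-5, Rational(1, 2))), -5), Rational(1, 2)) = Pow(Add(Mul(-3, Mul(I, Pow(5, Rational(1, 2)))), -5), Rational(1, 2)) = Pow(Add(Mul(-3, I, Pow(5, Rational(1, 2))), -5), Rational(1, 2)) = Pow(Add(-5, Mul(-3, I, Pow(5, Rational(1, 2)))), Rational(1, 2)) ≈ Add(1.2974, Mul(-2.5852, I)))
Function('J')(Z, c) = Add(4, Z, c) (Function('J')(Z, c) = Add(Add(Z, c), 4) = Add(4, Z, c))
Add(Function('J')(33, q), -175) = Add(Add(4, 33, Pow(Add(-5, Mul(-3, I, Pow(5, Rational(1, 2)))), Rational(1, 2))), -175) = Add(Add(37, Pow(Add(-5, Mul(-3, I, Pow(5, Rational(1, 2)))), Rational(1, 2))), -175) = Add(-138, Pow(Add(-5, Mul(-3, I, Pow(5, Rational(1, 2)))), Rational(1, 2)))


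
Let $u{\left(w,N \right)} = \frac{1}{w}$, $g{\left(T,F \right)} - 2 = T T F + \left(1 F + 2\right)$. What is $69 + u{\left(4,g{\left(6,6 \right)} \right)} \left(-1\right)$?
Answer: $\frac{275}{4} \approx 68.75$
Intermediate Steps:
$g{\left(T,F \right)} = 4 + F + F T^{2}$ ($g{\left(T,F \right)} = 2 + \left(T T F + \left(1 F + 2\right)\right) = 2 + \left(T^{2} F + \left(F + 2\right)\right) = 2 + \left(F T^{2} + \left(2 + F\right)\right) = 2 + \left(2 + F + F T^{2}\right) = 4 + F + F T^{2}$)
$69 + u{\left(4,g{\left(6,6 \right)} \right)} \left(-1\right) = 69 + \frac{1}{4} \left(-1\right) = 69 - \frac{1}{4} = \frac{275}{4}$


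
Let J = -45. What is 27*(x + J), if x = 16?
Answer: -783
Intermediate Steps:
27*(x + J) = 27*(16 - 45) = 27*(-29) = -783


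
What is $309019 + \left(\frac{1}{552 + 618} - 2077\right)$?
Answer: $\frac{359122141}{1170} \approx 3.0694 \cdot 10^{5}$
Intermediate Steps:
$309019 + \left(\frac{1}{552 + 618} - 2077\right) = 309019 - \left(2077 - \frac{1}{1170}\right) = 309019 + \left(\frac{1}{1170} - 2077\right) = 309019 - \frac{2430089}{1170} = \frac{359122141}{1170}$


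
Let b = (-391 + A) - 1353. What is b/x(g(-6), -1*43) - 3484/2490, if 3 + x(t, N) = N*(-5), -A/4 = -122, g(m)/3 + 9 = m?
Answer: -483256/65985 ≈ -7.3237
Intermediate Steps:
g(m) = -27 + 3*m
A = 488 (A = -4*(-122) = 488)
x(t, N) = -3 - 5*N (x(t, N) = -3 + N*(-5) = -3 - 5*N)
b = -1256 (b = (-391 + 488) - 1353 = 97 - 1353 = -1256)
b/x(g(-6), -1*43) - 3484/2490 = -1256/(-3 - (-5)*43) - 3484/2490 = -1256/(-3 - 5*(-43)) - 3484*1/2490 = -1256/(-3 + 215) - 1742/1245 = -1256/212 - 1742/1245 = -1256*1/212 - 1742/1245 = -314/53 - 1742/1245 = -483256/65985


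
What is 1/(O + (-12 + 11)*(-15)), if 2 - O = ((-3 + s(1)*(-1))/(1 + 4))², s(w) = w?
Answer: 25/409 ≈ 0.061125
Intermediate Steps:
O = 34/25 (O = 2 - ((-3 + 1*(-1))/(1 + 4))² = 2 - ((-3 - 1)/5)² = 2 - (-4*⅕)² = 2 - (-⅘)² = 2 - 1*16/25 = 2 - 16/25 = 34/25 ≈ 1.3600)
1/(O + (-12 + 11)*(-15)) = 1/(34/25 + (-12 + 11)*(-15)) = 1/(34/25 - 1*(-15)) = 1/(34/25 + 15) = 1/(409/25) = 25/409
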